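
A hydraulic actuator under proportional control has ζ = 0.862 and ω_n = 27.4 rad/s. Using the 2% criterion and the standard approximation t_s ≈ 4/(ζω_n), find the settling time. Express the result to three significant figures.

t_s ≈ 4/(ζω_n) = 4/(0.862 × 27.4) = 0.169 s.

t_s ≈ 0.169 s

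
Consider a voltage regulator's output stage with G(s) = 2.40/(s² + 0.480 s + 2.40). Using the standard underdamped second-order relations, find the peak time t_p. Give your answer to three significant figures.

t_p ≈ 2.05 s

ω_n = √2.40 = 1.55 rad/s; ζ = 0.480/(2·1.55) = 0.155.
ω_d = ω_n√(1−ζ²) = 1.53 rad/s. Then t_p = π/ω_d = 2.05 s.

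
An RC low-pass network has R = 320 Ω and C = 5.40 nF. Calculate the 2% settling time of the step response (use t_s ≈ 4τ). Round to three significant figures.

τ = RC = 320 × 5.40 nF = 0.00000173 s.
t_s ≈ 4τ = 0.00000691 s.

t_s ≈ 0.00000691 s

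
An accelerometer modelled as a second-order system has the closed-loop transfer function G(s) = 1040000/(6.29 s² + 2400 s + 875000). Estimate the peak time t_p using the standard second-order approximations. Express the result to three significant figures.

t_p ≈ 0.00980 s

Dividing through by 6.29: denominator becomes s² + 381.6 s + 139100.
So ω_n = √139100 = 373 rad/s and ζ = 381.6/(2·373) = 0.512.
ω_d = 373·√(1 − 0.512²) = 320 rad/s. t_p = π/ω_d = 0.00980 s.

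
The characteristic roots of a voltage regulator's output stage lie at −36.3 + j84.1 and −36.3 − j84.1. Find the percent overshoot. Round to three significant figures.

%OS ≈ 25.8%

The poles are at −σ ± jω_d with σ = 36.3 and ω_d = 84.1, so ω_n = √(σ²+ω_d²) = 91.6 rad/s and ζ = σ/ω_n = 0.396.
Overshoot: exp(−π·0.396/√(1−0.396²)) = 0.258, i.e. 25.8%.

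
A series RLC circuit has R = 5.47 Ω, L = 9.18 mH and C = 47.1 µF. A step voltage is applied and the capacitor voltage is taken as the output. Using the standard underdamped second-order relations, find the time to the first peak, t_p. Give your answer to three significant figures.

For a series RLC circuit (capacitor voltage as output), ω_n = 1/√(LC) = 1/√(9.18 mH · 47.1 µF) = 1520 rad/s.
ζ = (R/2)·√(C/L) = (5.47/2)·√(47.1 µF/9.18 mH) = 0.196.
ω_d = 1520·√(1 − 0.196²) = 1490 rad/s. t_p = π/ω_d = 0.00211 s.

t_p ≈ 0.00211 s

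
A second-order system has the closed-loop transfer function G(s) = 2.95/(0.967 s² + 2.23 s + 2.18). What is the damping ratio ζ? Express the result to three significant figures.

ζ ≈ 0.768

Dividing through by 0.967: denominator becomes s² + 2.306 s + 2.254.
So ω_n = √2.254 = 1.50 rad/s and ζ = 2.306/(2·1.50) = 0.768.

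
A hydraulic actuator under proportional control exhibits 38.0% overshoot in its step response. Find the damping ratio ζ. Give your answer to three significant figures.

ζ ≈ 0.294

ζ = −ln(OS)/√(π² + (ln OS)²). With OS = 0.380, ln OS = −0.9676 and ζ = 0.9676/3.287 = 0.294.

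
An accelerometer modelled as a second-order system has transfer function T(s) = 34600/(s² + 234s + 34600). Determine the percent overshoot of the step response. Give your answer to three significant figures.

%OS ≈ 7.87%

ω_n = √34600 = 186 rad/s; ζ = 234/(2·186) = 0.629.
%OS = 100·exp(−πζ/√(1−ζ²)) = 7.87%.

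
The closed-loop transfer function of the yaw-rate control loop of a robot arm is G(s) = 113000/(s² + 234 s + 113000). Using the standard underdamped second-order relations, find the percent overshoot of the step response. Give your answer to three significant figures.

%OS ≈ 31.1%

ω_n = √113000 = 336 rad/s; ζ = 234/(2·336) = 0.348.
%OS = 100 e^{−πζ/√(1−ζ²)} with ζ = 0.348 gives 31.1%.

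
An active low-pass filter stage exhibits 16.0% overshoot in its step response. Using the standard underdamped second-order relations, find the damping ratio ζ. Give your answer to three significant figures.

From %OS = 100·exp(−πζ/√(1−ζ²)), invert to get ζ = −ln(OS)/√(π² + ln²(OS)) with OS = 0.160.
−ln 0.160 = 1.833, so ζ = 1.833/√(π² + 3.358) = 0.504.

ζ ≈ 0.504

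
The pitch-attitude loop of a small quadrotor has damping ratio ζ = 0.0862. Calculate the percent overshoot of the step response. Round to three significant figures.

%OS ≈ 76.2%

For an underdamped second-order system, %OS = 100·exp(−πζ/√(1−ζ²)).
πζ/√(1−ζ²) = π·0.0862/√(1−0.00743) = 0.2718, so %OS = 100·e^(−0.2718) = 76.2%.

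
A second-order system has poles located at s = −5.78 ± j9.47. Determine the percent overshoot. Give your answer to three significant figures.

%OS ≈ 14.7%

With σ = 5.78, ω_d = 9.47: ω_n = √(σ²+ω_d²) = 11.1 rad/s, ζ = σ/ω_n = 0.521.
%OS = 100·exp(−πζ/√(1−ζ²)) = 14.7%.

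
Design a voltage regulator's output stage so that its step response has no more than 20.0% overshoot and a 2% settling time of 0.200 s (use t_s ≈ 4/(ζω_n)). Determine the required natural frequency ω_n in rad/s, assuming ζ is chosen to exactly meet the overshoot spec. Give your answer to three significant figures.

ω_n ≈ 43.9 rad/s

ζ = −ln(OS)/√(π² + (ln OS)²). With OS = 0.200, ln OS = −1.609 and ζ = 1.609/3.530 = 0.456.
From t_s ≈ 4/(ζω_n): ω_n = 4/(ζ·t_s) = 4/(0.456·0.200) = 43.9 rad/s.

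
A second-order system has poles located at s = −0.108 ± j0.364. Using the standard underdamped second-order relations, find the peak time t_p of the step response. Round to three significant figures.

t_p ≈ 8.63 s

t_p = π/ω_d with ω_d = 0.364 (the imaginary part), so t_p = 8.63 s.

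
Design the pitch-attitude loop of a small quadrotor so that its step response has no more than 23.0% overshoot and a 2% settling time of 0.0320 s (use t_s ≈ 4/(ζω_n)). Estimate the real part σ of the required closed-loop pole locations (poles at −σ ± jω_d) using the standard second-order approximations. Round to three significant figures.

σ ≈ 125

The settling-time spec alone fixes σ = ζω_n = 4/t_s = 4/0.0320 = 125.
(Overshoot then fixes ζ = 0.424 and hence ω_d = σ·√(1−ζ²)/ζ = 267 rad/s.)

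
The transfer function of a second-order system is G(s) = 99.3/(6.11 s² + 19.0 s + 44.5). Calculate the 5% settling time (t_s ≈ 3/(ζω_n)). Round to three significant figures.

t_s ≈ 1.93 s

Dividing through by 6.11: denominator becomes s² + 3.110 s + 7.283.
So ω_n = √7.283 = 2.70 rad/s and ζ = 3.110/(2·2.70) = 0.576.
t_s ≈ 3/(ζω_n) = 1.93 s.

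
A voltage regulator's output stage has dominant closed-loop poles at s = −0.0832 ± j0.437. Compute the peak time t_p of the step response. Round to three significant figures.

t_p = π/ω_d with ω_d = 0.437 (the imaginary part), so t_p = 7.19 s.

t_p ≈ 7.19 s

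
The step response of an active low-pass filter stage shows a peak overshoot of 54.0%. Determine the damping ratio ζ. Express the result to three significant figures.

ζ ≈ 0.192

From %OS = 100·exp(−πζ/√(1−ζ²)), invert to get ζ = −ln(OS)/√(π² + ln²(OS)) with OS = 0.540.
−ln 0.540 = 0.6162, so ζ = 0.6162/√(π² + 0.3797) = 0.192.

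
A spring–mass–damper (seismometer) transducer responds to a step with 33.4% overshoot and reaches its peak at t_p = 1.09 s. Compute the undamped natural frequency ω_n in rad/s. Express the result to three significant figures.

ζ from %OS: ζ = |ln 0.334|/√(π²+ln²0.334) = 0.330.
From t_p = π/ω_d, ω_d = π/1.09 = 2.88 rad/s, so ω_n = ω_d/√(1−ζ²) = 3.05 rad/s.

ω_n ≈ 3.05 rad/s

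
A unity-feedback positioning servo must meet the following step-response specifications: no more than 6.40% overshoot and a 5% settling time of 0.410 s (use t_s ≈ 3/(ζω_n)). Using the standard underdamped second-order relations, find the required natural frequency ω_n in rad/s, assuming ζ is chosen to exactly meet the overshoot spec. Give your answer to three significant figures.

From %OS = 100·exp(−πζ/√(1−ζ²)), invert to get ζ = −ln(OS)/√(π² + ln²(OS)) with OS = 0.0640.
−ln 0.0640 = 2.749, so ζ = 2.749/√(π² + 7.556) = 0.659.
Then ω_n = 3/(ζ t_s) = 3/(0.659 × 0.410) = 11.1 rad/s.

ω_n ≈ 11.1 rad/s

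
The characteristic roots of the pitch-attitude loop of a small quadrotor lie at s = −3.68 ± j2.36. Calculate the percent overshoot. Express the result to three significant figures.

%OS ≈ 0.746%

With σ = 3.68, ω_d = 2.36: ω_n = √(σ²+ω_d²) = 4.37 rad/s, ζ = σ/ω_n = 0.842.
%OS = 100 e^{−πζ/√(1−ζ²)} with ζ = 0.842 gives 0.746%.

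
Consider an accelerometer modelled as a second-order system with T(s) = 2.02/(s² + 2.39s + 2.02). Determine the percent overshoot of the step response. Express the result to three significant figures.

%OS ≈ 0.760%

Comparing the denominator to s² + 2ζω_n s + ω_n²: ω_n = √2.02 = 1.42 rad/s, and 2ζω_n = 2.39 so ζ = 2.39/(2·1.42) = 0.841.
Overshoot: exp(−π·0.841/√(1−0.841²)) = 0.00760, i.e. 0.760%.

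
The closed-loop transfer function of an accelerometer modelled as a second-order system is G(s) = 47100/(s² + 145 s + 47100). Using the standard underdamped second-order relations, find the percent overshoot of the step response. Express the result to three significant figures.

%OS ≈ 32.8%

Comparing the denominator to s² + 2ζω_n s + ω_n²: ω_n = √47100 = 217 rad/s, and 2ζω_n = 145 so ζ = 145/(2·217) = 0.334.
Overshoot: exp(−π·0.334/√(1−0.334²)) = 0.328, i.e. 32.8%.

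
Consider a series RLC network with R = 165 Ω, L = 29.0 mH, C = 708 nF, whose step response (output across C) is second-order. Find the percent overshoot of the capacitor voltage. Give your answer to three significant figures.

%OS ≈ 24.6%

For a series RLC circuit (capacitor voltage as output), ω_n = 1/√(LC) = 1/√(29.0 mH · 708 nF) = 6980 rad/s.
ζ = (R/2)·√(C/L) = (165/2)·√(708 nF/29.0 mH) = 0.408.
%OS = 100 e^{−πζ/√(1−ζ²)} with ζ = 0.408 gives 24.6%.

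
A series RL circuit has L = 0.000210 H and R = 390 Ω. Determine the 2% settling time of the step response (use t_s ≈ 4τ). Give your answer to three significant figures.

t_s ≈ 0.00000215 s

τ = L/R = 0.000210/390 = 0.000000538 s.
t_s ≈ 4τ = 0.00000215 s.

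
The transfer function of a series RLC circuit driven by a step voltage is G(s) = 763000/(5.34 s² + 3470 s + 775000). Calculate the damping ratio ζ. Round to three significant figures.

Dividing through by 5.34: denominator becomes s² + 649.8 s + 145100.
So ω_n = √145100 = 381 rad/s and ζ = 649.8/(2·381) = 0.853.

ζ ≈ 0.853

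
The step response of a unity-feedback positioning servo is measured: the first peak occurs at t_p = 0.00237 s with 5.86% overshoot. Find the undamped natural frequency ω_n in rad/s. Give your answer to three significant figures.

ζ from %OS: ζ = |ln 0.0586|/√(π²+ln²0.0586) = 0.670.
From t_p = π/ω_d, ω_d = π/0.00237 = 1330 rad/s, so ω_n = ω_d/√(1−ζ²) = 1790 rad/s.

ω_n ≈ 1790 rad/s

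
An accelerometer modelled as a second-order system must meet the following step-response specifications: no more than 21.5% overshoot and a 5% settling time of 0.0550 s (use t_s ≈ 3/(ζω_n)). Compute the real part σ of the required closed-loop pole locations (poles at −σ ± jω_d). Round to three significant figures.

The settling-time spec alone fixes σ = ζω_n = 3/t_s = 3/0.0550 = 54.5.
(Overshoot then fixes ζ = 0.439 and hence ω_d = σ·√(1−ζ²)/ζ = 111 rad/s.)

σ ≈ 54.5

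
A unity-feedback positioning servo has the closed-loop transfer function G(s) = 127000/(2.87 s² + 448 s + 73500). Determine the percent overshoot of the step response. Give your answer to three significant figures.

Dividing through by 2.87: denominator becomes s² + 156.1 s + 25610.
So ω_n = √25610 = 160 rad/s and ζ = 156.1/(2·160) = 0.488.
%OS = 100·exp(−πζ/√(1−ζ²)) = 17.3%.

%OS ≈ 17.3%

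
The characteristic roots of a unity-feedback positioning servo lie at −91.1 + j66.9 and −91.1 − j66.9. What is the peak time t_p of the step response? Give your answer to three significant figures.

t_p = π/ω_d with ω_d = 66.9 (the imaginary part), so t_p = 0.0470 s.

t_p ≈ 0.0470 s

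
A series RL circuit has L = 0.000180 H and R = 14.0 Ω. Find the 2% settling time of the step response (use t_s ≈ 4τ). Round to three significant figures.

τ = L/R = 0.000180/14.0 = 0.0000129 s.
t_s ≈ 4τ = 0.0000514 s.

t_s ≈ 0.0000514 s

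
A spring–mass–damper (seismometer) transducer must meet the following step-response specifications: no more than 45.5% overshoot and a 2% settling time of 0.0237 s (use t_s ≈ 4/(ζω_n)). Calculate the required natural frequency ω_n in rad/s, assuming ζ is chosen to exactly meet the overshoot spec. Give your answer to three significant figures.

Inverting the overshoot relation: ζ = |ln 0.455|/√(π² + ln²0.455) = 0.243.
From t_s ≈ 4/(ζω_n): ω_n = 4/(ζ·t_s) = 4/(0.243·0.0237) = 694 rad/s.

ω_n ≈ 694 rad/s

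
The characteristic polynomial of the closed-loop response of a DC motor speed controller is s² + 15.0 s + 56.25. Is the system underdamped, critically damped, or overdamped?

a² − 4b = 15.0² − 4·56.25 = 0 (repeated real root); the system is critically damped.

critically damped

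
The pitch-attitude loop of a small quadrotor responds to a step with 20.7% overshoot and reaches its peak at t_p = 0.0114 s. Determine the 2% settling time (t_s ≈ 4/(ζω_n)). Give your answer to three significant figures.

t_s ≈ 0.0290 s

From the overshoot, ζ = −ln(OS)/√(π²+ln²(OS)) = 0.448.
t_p = π/ω_d ⇒ ω_d = 276 rad/s; then ω_n = ω_d/√(1−ζ²) = 308 rad/s.
t_s ≈ 4/(ζω_n) = 4/(0.448·308) = 0.0290 s.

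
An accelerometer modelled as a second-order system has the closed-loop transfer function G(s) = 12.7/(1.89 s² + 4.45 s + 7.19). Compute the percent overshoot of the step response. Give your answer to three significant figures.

%OS ≈ 9.27%

Dividing through by 1.89: denominator becomes s² + 2.354 s + 3.804.
So ω_n = √3.804 = 1.95 rad/s and ζ = 2.354/(2·1.95) = 0.604.
%OS = 100 e^{−πζ/√(1−ζ²)} with ζ = 0.604 gives 9.27%.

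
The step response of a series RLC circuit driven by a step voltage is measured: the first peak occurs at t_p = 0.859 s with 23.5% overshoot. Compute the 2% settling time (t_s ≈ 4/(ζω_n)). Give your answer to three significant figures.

t_s ≈ 2.37 s

From the overshoot, ζ = −ln(OS)/√(π²+ln²(OS)) = 0.419.
From t_p = π/ω_d, ω_d = π/0.859 = 3.66 rad/s, so ω_n = ω_d/√(1−ζ²) = 4.03 rad/s.
t_s ≈ 4/(ζω_n) = 4/(0.419·4.03) = 2.37 s.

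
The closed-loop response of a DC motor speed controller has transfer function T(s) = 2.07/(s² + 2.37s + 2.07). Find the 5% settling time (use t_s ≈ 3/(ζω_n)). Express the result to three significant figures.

Comparing the denominator to s² + 2ζω_n s + ω_n²: ω_n = √2.07 = 1.44 rad/s, and 2ζω_n = 2.37 so ζ = 2.37/(2·1.44) = 0.824.
t_s ≈ 3/(ζω_n) = 3/(0.824·1.44) = 2.53 s.

t_s ≈ 2.53 s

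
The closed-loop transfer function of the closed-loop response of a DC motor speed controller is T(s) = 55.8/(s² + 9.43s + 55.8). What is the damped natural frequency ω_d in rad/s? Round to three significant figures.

ω_d ≈ 5.79 rad/s

ω_n = √55.8 = 7.47 rad/s; ζ = 9.43/(2·7.47) = 0.631.
ω_d = ω_n√(1−ζ²) = 5.79 rad/s.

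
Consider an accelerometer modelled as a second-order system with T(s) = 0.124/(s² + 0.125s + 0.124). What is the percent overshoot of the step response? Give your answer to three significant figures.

%OS ≈ 56.7%

Comparing the denominator to s² + 2ζω_n s + ω_n²: ω_n = √0.124 = 0.352 rad/s, and 2ζω_n = 0.125 so ζ = 0.125/(2·0.352) = 0.177.
Overshoot: exp(−π·0.177/√(1−0.177²)) = 0.567, i.e. 56.7%.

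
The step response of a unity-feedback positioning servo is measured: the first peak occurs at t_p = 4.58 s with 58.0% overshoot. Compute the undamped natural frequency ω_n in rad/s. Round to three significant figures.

From the overshoot, ζ = −ln(OS)/√(π²+ln²(OS)) = 0.171.
From t_p = π/ω_d, ω_d = π/4.58 = 0.686 rad/s, so ω_n = ω_d/√(1−ζ²) = 0.696 rad/s.

ω_n ≈ 0.696 rad/s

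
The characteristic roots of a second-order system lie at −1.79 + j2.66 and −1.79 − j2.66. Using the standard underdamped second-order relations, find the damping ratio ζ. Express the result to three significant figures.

With σ = 1.79, ω_d = 2.66: ω_n = √(σ²+ω_d²) = 3.21 rad/s, ζ = σ/ω_n = 0.558.

ζ ≈ 0.558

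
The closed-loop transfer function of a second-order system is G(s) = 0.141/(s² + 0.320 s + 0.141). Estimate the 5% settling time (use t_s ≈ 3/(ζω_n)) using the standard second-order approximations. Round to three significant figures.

Matching coefficients with s² + 2ζω_n s + ω_n² gives ω_n² = 0.141 ⇒ ω_n = 0.375 rad/s, and ζ = 0.320/(2ω_n) = 0.426.
t_s ≈ 3/(ζω_n) = 3/(0.426·0.375) = 18.8 s.

t_s ≈ 18.8 s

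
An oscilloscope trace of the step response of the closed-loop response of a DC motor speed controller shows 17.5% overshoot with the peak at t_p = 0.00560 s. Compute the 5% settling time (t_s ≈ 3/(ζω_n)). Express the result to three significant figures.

t_s ≈ 0.00964 s

ζ from %OS: ζ = |ln 0.175|/√(π²+ln²0.175) = 0.485.
t_p = π/ω_d ⇒ ω_d = 561 rad/s; then ω_n = ω_d/√(1−ζ²) = 642 rad/s.
t_s ≈ 3/(ζω_n) = 3/(0.485·642) = 0.00964 s.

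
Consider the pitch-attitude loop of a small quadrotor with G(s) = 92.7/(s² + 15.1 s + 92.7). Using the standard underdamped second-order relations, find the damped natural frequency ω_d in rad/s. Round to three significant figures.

ω_d ≈ 5.97 rad/s

ω_n = √92.7 = 9.63 rad/s; ζ = 15.1/(2·9.63) = 0.784.
ω_d = ω_n√(1−ζ²) = 5.97 rad/s.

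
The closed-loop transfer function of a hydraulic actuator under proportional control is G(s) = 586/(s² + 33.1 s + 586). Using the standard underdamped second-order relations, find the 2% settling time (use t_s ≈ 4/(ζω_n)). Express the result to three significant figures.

t_s ≈ 0.242 s

Comparing the denominator to s² + 2ζω_n s + ω_n²: ω_n = √586 = 24.2 rad/s, and 2ζω_n = 33.1 so ζ = 33.1/(2·24.2) = 0.684.
t_s ≈ 4/(ζω_n) = 4/(0.684·24.2) = 0.242 s.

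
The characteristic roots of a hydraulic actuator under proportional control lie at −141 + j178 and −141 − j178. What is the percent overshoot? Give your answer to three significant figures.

With σ = 141, ω_d = 178: ω_n = √(σ²+ω_d²) = 227 rad/s, ζ = σ/ω_n = 0.621.
Overshoot: exp(−π·0.621/√(1−0.621²)) = 0.0830, i.e. 8.30%.

%OS ≈ 8.30%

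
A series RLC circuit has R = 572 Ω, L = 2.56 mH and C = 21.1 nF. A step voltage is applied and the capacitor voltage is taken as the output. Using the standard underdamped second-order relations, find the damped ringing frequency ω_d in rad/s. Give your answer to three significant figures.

ω_d ≈ 77700 rad/s

For a series RLC circuit (capacitor voltage as output), ω_n = 1/√(LC) = 1/√(2.56 mH · 21.1 nF) = 136000 rad/s.
ζ = (R/2)·√(C/L) = (572/2)·√(21.1 nF/2.56 mH) = 0.821.
ω_d = 136000·√(1 − 0.821²) = 77700 rad/s.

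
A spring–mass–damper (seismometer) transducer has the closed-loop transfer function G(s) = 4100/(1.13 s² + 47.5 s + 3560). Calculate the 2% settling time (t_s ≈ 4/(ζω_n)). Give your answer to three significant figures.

t_s ≈ 0.190 s

Dividing through by 1.13: denominator becomes s² + 42.04 s + 3150.
So ω_n = √3150 = 56.1 rad/s and ζ = 42.04/(2·56.1) = 0.374.
t_s ≈ 4/(ζω_n) = 0.190 s.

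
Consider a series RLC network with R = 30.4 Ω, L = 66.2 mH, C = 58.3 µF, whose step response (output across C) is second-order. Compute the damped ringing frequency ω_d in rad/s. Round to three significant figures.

For a series RLC circuit (capacitor voltage as output), ω_n = 1/√(LC) = 1/√(66.2 mH · 58.3 µF) = 509 rad/s.
ζ = (R/2)·√(C/L) = (30.4/2)·√(58.3 µF/66.2 mH) = 0.451.
ω_d = ω_n√(1−ζ²) = 454 rad/s.

ω_d ≈ 454 rad/s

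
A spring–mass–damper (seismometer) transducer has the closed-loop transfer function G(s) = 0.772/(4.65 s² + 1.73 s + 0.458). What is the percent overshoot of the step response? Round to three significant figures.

Dividing through by 4.65: denominator becomes s² + 0.3720 s + 0.09849.
So ω_n = √0.09849 = 0.314 rad/s and ζ = 0.3720/(2·0.314) = 0.593.
%OS = 100·exp(−πζ/√(1−ζ²)) = 9.91%.

%OS ≈ 9.91%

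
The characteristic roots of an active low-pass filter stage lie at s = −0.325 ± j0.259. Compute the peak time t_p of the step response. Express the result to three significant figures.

t_p ≈ 12.1 s

t_p = π/ω_d with ω_d = 0.259 (the imaginary part), so t_p = 12.1 s.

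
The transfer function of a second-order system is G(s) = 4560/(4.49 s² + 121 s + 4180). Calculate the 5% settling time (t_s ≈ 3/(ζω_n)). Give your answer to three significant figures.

t_s ≈ 0.223 s

Dividing through by 4.49: denominator becomes s² + 26.95 s + 931.0.
So ω_n = √931.0 = 30.5 rad/s and ζ = 26.95/(2·30.5) = 0.442.
t_s ≈ 3/(ζω_n) = 0.223 s.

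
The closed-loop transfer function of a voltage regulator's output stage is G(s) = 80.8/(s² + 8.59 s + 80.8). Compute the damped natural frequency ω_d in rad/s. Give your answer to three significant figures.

Comparing the denominator to s² + 2ζω_n s + ω_n²: ω_n = √80.8 = 8.99 rad/s, and 2ζω_n = 8.59 so ζ = 8.59/(2·8.99) = 0.478.
ω_d = 8.99·√(1 − 0.478²) = 7.90 rad/s.

ω_d ≈ 7.90 rad/s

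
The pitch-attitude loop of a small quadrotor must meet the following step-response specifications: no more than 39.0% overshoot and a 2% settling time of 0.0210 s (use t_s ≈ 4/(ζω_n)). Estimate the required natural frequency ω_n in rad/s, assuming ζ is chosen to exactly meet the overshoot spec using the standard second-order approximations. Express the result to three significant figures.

Inverting the overshoot relation: ζ = |ln 0.390|/√(π² + ln²0.390) = 0.287.
From t_s ≈ 4/(ζω_n): ω_n = 4/(ζ·t_s) = 4/(0.287·0.0210) = 663 rad/s.

ω_n ≈ 663 rad/s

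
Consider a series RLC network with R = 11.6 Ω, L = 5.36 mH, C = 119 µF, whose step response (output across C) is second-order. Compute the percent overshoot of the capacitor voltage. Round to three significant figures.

For a series RLC circuit (capacitor voltage as output), ω_n = 1/√(LC) = 1/√(5.36 mH · 119 µF) = 1250 rad/s.
ζ = (R/2)·√(C/L) = (11.6/2)·√(119 µF/5.36 mH) = 0.864.
%OS = 100·exp(−πζ/√(1−ζ²)) = 0.453%.

%OS ≈ 0.453%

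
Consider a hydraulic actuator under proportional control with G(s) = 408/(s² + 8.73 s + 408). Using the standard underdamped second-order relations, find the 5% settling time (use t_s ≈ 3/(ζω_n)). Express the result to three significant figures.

ω_n = √408 = 20.2 rad/s; ζ = 8.73/(2·20.2) = 0.216.
t_s ≈ 3/(ζω_n) = 3/(0.216·20.2) = 0.687 s.

t_s ≈ 0.687 s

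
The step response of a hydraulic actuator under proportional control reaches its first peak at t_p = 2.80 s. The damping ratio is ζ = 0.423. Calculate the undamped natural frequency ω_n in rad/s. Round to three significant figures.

Peak time t_p = π/ω_d, so ω_d = π/t_p = π/2.80 = 1.12 rad/s.
ω_n = ω_d/√(1−ζ²) = 1.12/√0.821 = 1.24 rad/s.

ω_n ≈ 1.24 rad/s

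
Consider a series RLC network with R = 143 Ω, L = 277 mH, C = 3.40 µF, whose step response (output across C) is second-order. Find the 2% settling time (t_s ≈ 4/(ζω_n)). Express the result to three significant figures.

t_s ≈ 0.0155 s

For a series RLC circuit (capacitor voltage as output), ω_n = 1/√(LC) = 1/√(277 mH · 3.40 µF) = 1030 rad/s.
ζ = (R/2)·√(C/L) = (143/2)·√(3.40 µF/277 mH) = 0.250.
t_s ≈ 4/(ζω_n) = 0.0155 s.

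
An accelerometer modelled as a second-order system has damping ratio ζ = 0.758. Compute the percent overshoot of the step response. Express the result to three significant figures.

%OS ≈ 2.60%

For an underdamped second-order system, %OS = 100·exp(−πζ/√(1−ζ²)).
πζ/√(1−ζ²) = π·0.758/√(1−0.575) = 3.651, so %OS = 100·e^(−3.651) = 2.60%.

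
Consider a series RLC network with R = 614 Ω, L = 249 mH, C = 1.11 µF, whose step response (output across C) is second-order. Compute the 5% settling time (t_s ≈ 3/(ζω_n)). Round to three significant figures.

For a series RLC circuit (capacitor voltage as output), ω_n = 1/√(LC) = 1/√(249 mH · 1.11 µF) = 1900 rad/s.
ζ = (R/2)·√(C/L) = (614/2)·√(1.11 µF/249 mH) = 0.648.
t_s ≈ 3/(ζω_n) = 0.00243 s.

t_s ≈ 0.00243 s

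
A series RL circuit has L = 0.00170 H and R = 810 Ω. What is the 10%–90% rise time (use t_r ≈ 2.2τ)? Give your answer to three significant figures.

τ = L/R = 0.00170/810 = 0.00000210 s.
t_r ≈ 2.2τ = 0.00000462 s.

t_r ≈ 0.00000462 s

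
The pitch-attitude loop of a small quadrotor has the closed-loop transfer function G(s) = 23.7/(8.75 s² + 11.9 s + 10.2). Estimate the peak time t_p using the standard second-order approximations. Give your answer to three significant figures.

t_p ≈ 3.75 s

Dividing through by 8.75: denominator becomes s² + 1.360 s + 1.166.
So ω_n = √1.166 = 1.08 rad/s and ζ = 1.360/(2·1.08) = 0.630.
ω_d = 1.08·√(1 − 0.630²) = 0.839 rad/s. t_p = π/ω_d = 3.75 s.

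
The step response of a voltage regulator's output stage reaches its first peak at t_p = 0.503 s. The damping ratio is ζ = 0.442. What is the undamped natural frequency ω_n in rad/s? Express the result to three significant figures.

ω_n ≈ 6.96 rad/s

Peak time t_p = π/ω_d, so ω_d = π/t_p = π/0.503 = 6.25 rad/s.
ω_n = ω_d/√(1−ζ²) = 6.25/√0.805 = 6.96 rad/s.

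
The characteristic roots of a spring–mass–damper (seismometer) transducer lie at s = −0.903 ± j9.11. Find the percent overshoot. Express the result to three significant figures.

The poles are at −σ ± jω_d with σ = 0.903 and ω_d = 9.11, so ω_n = √(σ²+ω_d²) = 9.15 rad/s and ζ = σ/ω_n = 0.0986.
%OS = 100·exp(−πζ/√(1−ζ²)) = 73.2%.

%OS ≈ 73.2%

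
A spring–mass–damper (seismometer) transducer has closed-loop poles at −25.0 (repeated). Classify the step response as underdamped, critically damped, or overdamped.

critically damped

Since there is a repeated negative-real pole, the response is critically damped.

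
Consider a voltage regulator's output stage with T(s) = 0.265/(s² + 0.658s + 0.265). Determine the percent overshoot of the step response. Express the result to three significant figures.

ω_n = √0.265 = 0.515 rad/s; ζ = 0.658/(2·0.515) = 0.639.
Overshoot: exp(−π·0.639/√(1−0.639²)) = 0.0735, i.e. 7.35%.

%OS ≈ 7.35%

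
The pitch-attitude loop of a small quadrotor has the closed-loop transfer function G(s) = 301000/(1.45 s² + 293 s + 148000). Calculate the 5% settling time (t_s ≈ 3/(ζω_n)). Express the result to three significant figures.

Dividing through by 1.45: denominator becomes s² + 202.1 s + 102100.
So ω_n = √102100 = 319 rad/s and ζ = 202.1/(2·319) = 0.316.
t_s ≈ 3/(ζω_n) = 0.0297 s.

t_s ≈ 0.0297 s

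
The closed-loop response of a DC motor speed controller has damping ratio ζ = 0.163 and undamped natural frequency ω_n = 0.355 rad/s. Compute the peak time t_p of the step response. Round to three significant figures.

t_p ≈ 8.97 s

The damped frequency is ω_d = ω_n√(1−ζ²) = 0.355·√(1−0.0266) = 0.350 rad/s.
Peak time t_p = π/ω_d = π/0.350 = 8.97 s.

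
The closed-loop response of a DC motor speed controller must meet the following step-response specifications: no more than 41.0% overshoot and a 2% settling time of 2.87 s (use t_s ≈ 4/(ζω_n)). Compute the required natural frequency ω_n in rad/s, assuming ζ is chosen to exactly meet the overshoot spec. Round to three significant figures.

ζ = −ln(OS)/√(π² + (ln OS)²). With OS = 0.410, ln OS = −0.8916 and ζ = 0.8916/3.266 = 0.273.
From t_s ≈ 4/(ζω_n): ω_n = 4/(ζ·t_s) = 4/(0.273·2.87) = 5.10 rad/s.

ω_n ≈ 5.10 rad/s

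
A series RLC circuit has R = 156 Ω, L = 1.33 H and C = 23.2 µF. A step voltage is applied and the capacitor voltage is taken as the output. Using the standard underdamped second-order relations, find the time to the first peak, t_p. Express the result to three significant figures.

For a series RLC circuit (capacitor voltage as output), ω_n = 1/√(LC) = 1/√(1.33 H · 23.2 µF) = 180 rad/s.
ζ = (R/2)·√(C/L) = (156/2)·√(23.2 µF/1.33 H) = 0.326.
ω_d = ω_n√(1−ζ²) = 170 rad/s. t_p = π/ω_d = 0.0185 s.

t_p ≈ 0.0185 s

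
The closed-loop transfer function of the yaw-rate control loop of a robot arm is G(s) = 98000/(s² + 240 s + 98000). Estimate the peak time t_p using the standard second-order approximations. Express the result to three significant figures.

ω_n = √98000 = 313 rad/s; ζ = 240/(2·313) = 0.383.
ω_d = 313·√(1 − 0.383²) = 289 rad/s. Then t_p = π/ω_d = 0.0109 s.

t_p ≈ 0.0109 s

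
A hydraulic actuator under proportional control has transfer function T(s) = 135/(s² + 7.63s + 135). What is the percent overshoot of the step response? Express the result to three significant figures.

%OS ≈ 33.6%

Matching coefficients with s² + 2ζω_n s + ω_n² gives ω_n² = 135 ⇒ ω_n = 11.6 rad/s, and ζ = 7.63/(2ω_n) = 0.328.
Overshoot: exp(−π·0.328/√(1−0.328²)) = 0.336, i.e. 33.6%.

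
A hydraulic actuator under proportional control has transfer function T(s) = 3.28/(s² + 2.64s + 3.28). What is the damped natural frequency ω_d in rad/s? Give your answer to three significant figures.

ω_d ≈ 1.24 rad/s

Matching coefficients with s² + 2ζω_n s + ω_n² gives ω_n² = 3.28 ⇒ ω_n = 1.81 rad/s, and ζ = 2.64/(2ω_n) = 0.729.
The damped frequency ω_d = ω_n√(1−ζ²) = 1.24 rad/s.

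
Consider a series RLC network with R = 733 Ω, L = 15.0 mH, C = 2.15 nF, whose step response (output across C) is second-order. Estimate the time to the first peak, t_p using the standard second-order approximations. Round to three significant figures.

For a series RLC circuit (capacitor voltage as output), ω_n = 1/√(LC) = 1/√(15.0 mH · 2.15 nF) = 176000 rad/s.
ζ = (R/2)·√(C/L) = (733/2)·√(2.15 nF/15.0 mH) = 0.139.
ω_d = 176000·√(1 − 0.139²) = 174000 rad/s. t_p = π/ω_d = 0.0000180 s.

t_p ≈ 0.0000180 s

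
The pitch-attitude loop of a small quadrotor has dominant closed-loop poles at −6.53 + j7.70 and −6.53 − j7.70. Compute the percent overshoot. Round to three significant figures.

%OS ≈ 6.97%

With σ = 6.53, ω_d = 7.70: ω_n = √(σ²+ω_d²) = 10.1 rad/s, ζ = σ/ω_n = 0.647.
%OS = 100·exp(−πζ/√(1−ζ²)) = 6.97%.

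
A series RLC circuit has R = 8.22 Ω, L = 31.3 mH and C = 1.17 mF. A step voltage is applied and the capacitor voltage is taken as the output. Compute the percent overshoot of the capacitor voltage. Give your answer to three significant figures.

For a series RLC circuit (capacitor voltage as output), ω_n = 1/√(LC) = 1/√(31.3 mH · 1.17 mF) = 165 rad/s.
ζ = (R/2)·√(C/L) = (8.22/2)·√(1.17 mF/31.3 mH) = 0.795.
%OS = 100·exp(−πζ/√(1−ζ²)) = 1.64%.

%OS ≈ 1.64%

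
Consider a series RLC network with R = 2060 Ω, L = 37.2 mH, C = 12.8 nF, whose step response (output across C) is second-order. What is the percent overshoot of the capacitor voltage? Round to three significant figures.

For a series RLC circuit (capacitor voltage as output), ω_n = 1/√(LC) = 1/√(37.2 mH · 12.8 nF) = 45800 rad/s.
ζ = (R/2)·√(C/L) = (2060/2)·√(12.8 nF/37.2 mH) = 0.604.
Overshoot: exp(−π·0.604/√(1−0.604²)) = 0.0924, i.e. 9.24%.

%OS ≈ 9.24%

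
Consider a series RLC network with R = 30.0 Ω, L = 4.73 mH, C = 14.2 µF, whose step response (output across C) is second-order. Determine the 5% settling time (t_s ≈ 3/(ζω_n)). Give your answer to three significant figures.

For a series RLC circuit (capacitor voltage as output), ω_n = 1/√(LC) = 1/√(4.73 mH · 14.2 µF) = 3860 rad/s.
ζ = (R/2)·√(C/L) = (30.0/2)·√(14.2 µF/4.73 mH) = 0.822.
t_s ≈ 3/(ζω_n) = 0.000946 s.

t_s ≈ 0.000946 s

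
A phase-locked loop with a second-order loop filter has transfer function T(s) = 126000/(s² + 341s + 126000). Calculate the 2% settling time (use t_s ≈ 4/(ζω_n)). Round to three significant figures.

t_s ≈ 0.0235 s

Matching coefficients with s² + 2ζω_n s + ω_n² gives ω_n² = 126000 ⇒ ω_n = 355 rad/s, and ζ = 341/(2ω_n) = 0.480.
t_s ≈ 4/(ζω_n) = 4/(0.480·355) = 0.0235 s.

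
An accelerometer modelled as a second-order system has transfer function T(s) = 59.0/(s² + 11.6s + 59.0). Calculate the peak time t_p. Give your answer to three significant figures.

Comparing the denominator to s² + 2ζω_n s + ω_n²: ω_n = √59.0 = 7.68 rad/s, and 2ζω_n = 11.6 so ζ = 11.6/(2·7.68) = 0.755.
ω_d = ω_n√(1−ζ²) = 5.04 rad/s. Then t_p = π/ω_d = 0.624 s.

t_p ≈ 0.624 s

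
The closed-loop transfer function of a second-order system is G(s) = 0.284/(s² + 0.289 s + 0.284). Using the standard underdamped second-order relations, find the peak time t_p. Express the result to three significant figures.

Comparing the denominator to s² + 2ζω_n s + ω_n²: ω_n = √0.284 = 0.533 rad/s, and 2ζω_n = 0.289 so ζ = 0.289/(2·0.533) = 0.271.
The damped frequency ω_d = ω_n√(1−ζ²) = 0.513 rad/s. Then t_p = π/ω_d = 6.12 s.

t_p ≈ 6.12 s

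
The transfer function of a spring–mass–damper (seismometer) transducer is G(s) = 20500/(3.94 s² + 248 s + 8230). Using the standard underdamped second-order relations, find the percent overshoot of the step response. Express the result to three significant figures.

%OS ≈ 5.06%

Dividing through by 3.94: denominator becomes s² + 62.94 s + 2089.
So ω_n = √2089 = 45.7 rad/s and ζ = 62.94/(2·45.7) = 0.689.
%OS = 100·exp(−πζ/√(1−ζ²)) = 5.06%.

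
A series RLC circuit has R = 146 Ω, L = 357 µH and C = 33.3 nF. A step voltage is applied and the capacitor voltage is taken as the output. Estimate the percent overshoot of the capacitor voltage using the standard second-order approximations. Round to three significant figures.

%OS ≈ 4.40%

For a series RLC circuit (capacitor voltage as output), ω_n = 1/√(LC) = 1/√(357 µH · 33.3 nF) = 290000 rad/s.
ζ = (R/2)·√(C/L) = (146/2)·√(33.3 nF/357 µH) = 0.705.
%OS = 100 e^{−πζ/√(1−ζ²)} with ζ = 0.705 gives 4.40%.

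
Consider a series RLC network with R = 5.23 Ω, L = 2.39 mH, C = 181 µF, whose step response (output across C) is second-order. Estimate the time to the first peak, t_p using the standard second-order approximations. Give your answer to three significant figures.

For a series RLC circuit (capacitor voltage as output), ω_n = 1/√(LC) = 1/√(2.39 mH · 181 µF) = 1520 rad/s.
ζ = (R/2)·√(C/L) = (5.23/2)·√(181 µF/2.39 mH) = 0.720.
ω_d = 1520·√(1 − 0.720²) = 1060 rad/s. t_p = π/ω_d = 0.00298 s.

t_p ≈ 0.00298 s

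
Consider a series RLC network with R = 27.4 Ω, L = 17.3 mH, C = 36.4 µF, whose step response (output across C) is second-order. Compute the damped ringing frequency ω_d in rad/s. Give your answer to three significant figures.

For a series RLC circuit (capacitor voltage as output), ω_n = 1/√(LC) = 1/√(17.3 mH · 36.4 µF) = 1260 rad/s.
ζ = (R/2)·√(C/L) = (27.4/2)·√(36.4 µF/17.3 mH) = 0.628.
The damped frequency ω_d = ω_n√(1−ζ²) = 980 rad/s.

ω_d ≈ 980 rad/s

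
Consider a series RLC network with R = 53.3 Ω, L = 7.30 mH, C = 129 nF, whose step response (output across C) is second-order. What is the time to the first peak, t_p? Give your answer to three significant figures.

t_p ≈ 0.0000970 s

For a series RLC circuit (capacitor voltage as output), ω_n = 1/√(LC) = 1/√(7.30 mH · 129 nF) = 32600 rad/s.
ζ = (R/2)·√(C/L) = (53.3/2)·√(129 nF/7.30 mH) = 0.112.
ω_d = 32600·√(1 − 0.112²) = 32400 rad/s. t_p = π/ω_d = 0.0000970 s.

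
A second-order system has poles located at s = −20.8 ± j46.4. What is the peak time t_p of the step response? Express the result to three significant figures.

t_p ≈ 0.0677 s

t_p = π/ω_d with ω_d = 46.4 (the imaginary part), so t_p = 0.0677 s.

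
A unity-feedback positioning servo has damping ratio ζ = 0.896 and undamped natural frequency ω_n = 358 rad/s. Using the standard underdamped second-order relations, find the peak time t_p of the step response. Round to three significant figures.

t_p ≈ 0.0198 s

The damped frequency is ω_d = ω_n√(1−ζ²) = 358·√(1−0.803) = 159 rad/s.
Peak time t_p = π/ω_d = π/159 = 0.0198 s.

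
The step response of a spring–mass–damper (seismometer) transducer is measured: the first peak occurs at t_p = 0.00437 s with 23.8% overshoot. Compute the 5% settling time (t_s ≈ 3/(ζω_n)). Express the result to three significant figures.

t_s ≈ 0.00913 s

ζ from %OS: ζ = |ln 0.238|/√(π²+ln²0.238) = 0.416.
From t_p = π/ω_d, ω_d = π/0.00437 = 719 rad/s, so ω_n = ω_d/√(1−ζ²) = 790 rad/s.
t_s ≈ 3/(ζω_n) = 3/(0.416·790) = 0.00913 s.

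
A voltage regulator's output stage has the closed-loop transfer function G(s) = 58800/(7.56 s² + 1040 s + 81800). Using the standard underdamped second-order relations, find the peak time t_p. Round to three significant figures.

Dividing through by 7.56: denominator becomes s² + 137.6 s + 10820.
So ω_n = √10820 = 104 rad/s and ζ = 137.6/(2·104) = 0.661.
The damped frequency ω_d = ω_n√(1−ζ²) = 78.0 rad/s. t_p = π/ω_d = 0.0403 s.

t_p ≈ 0.0403 s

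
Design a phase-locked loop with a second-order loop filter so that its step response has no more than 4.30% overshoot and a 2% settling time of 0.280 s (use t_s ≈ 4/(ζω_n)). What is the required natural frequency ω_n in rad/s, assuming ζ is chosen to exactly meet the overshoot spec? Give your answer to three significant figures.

ω_n ≈ 20.2 rad/s

Inverting the overshoot relation: ζ = |ln 0.0430|/√(π² + ln²0.0430) = 0.708.
From t_s ≈ 4/(ζω_n): ω_n = 4/(ζ·t_s) = 4/(0.708·0.280) = 20.2 rad/s.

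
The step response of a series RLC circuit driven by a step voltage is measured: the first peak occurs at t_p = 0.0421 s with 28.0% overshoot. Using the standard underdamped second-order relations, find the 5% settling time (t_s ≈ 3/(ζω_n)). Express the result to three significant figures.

t_s ≈ 0.0992 s

ζ from %OS: ζ = |ln 0.280|/√(π²+ln²0.280) = 0.376.
From t_p = π/ω_d, ω_d = π/0.0421 = 74.6 rad/s, so ω_n = ω_d/√(1−ζ²) = 80.5 rad/s.
t_s ≈ 3/(ζω_n) = 3/(0.376·80.5) = 0.0992 s.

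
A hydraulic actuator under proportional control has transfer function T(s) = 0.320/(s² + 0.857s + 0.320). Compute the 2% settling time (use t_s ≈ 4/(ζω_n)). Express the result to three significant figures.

ω_n = √0.320 = 0.566 rad/s; ζ = 0.857/(2·0.566) = 0.757.
t_s ≈ 4/(ζω_n) = 4/(0.757·0.566) = 9.33 s.

t_s ≈ 9.33 s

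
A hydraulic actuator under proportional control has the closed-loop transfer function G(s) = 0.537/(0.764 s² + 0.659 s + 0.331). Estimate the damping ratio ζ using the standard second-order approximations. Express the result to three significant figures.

Dividing through by 0.764: denominator becomes s² + 0.8626 s + 0.4332.
So ω_n = √0.4332 = 0.658 rad/s and ζ = 0.8626/(2·0.658) = 0.655.

ζ ≈ 0.655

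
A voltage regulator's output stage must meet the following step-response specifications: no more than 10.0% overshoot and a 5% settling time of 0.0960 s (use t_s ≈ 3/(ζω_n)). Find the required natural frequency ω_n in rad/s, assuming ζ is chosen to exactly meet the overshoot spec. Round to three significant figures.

ω_n ≈ 52.9 rad/s

ζ = −ln(OS)/√(π² + (ln OS)²). With OS = 0.100, ln OS = −2.303 and ζ = 2.303/3.895 = 0.591.
From t_s ≈ 3/(ζω_n): ω_n = 3/(ζ·t_s) = 3/(0.591·0.0960) = 52.9 rad/s.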